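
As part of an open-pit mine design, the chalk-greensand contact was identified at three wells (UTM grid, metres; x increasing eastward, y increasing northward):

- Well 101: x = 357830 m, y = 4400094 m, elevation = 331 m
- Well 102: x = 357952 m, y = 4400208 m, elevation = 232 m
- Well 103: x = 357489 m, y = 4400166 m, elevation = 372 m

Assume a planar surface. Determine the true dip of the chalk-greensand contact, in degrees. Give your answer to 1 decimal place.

33.1°

Two edge vectors: Well 101→Well 102 = (122, 114, -99), Well 101→Well 103 = (-341, 72, 41).
Normal n = (Well 101→Well 102) × (Well 101→Well 103) = (11802, 28757, 47658).
So ∂z/∂x = −n_x/n_z = −0.24764 and ∂z/∂y = −n_y/n_z = −0.60340.
Gradient magnitude |∇z| = √(a² + b²) = √(0.06133 + 0.36410) = 0.65224.
True dip = arctan(0.65224) = 33.1°, dipping toward NNE (azimuth ≈ 022°).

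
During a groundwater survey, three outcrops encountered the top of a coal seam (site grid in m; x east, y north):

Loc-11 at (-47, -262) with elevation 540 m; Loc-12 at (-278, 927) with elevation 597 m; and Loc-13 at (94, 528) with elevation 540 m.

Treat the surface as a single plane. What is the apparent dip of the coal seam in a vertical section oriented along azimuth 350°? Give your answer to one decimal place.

Two edge vectors: Loc-11→Loc-12 = (-231, 1189, 57), Loc-11→Loc-13 = (141, 790, 0).
Normal n = (Loc-11→Loc-12) × (Loc-11→Loc-13) = (-45030, 8037, -350139).
So ∂z/∂x = −n_x/n_z = −0.12861 and ∂z/∂y = −n_y/n_z = 0.02295.
Unit vector along 350° is (sin 350°, cos 350°) = (-0.1736, 0.9848).
Slope in that direction = a·(-0.1736) + b·(0.9848) = 0.04494.
Apparent dip = arctan|0.04494| = 2.6° (true dip is 7.4°, so apparent ≤ true as expected).

2.6°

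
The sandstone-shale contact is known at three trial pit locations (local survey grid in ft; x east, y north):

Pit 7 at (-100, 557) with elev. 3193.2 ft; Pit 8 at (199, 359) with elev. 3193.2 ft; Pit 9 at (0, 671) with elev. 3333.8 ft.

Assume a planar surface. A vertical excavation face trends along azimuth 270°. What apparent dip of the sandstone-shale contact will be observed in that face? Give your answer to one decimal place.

Two edge vectors: Pit 7→Pit 8 = (299, -198, 0), Pit 7→Pit 9 = (100, 114, 140.6).
Normal n = (Pit 7→Pit 8) × (Pit 7→Pit 9) = (-27838.8, -42039.4, 53886).
So ∂z/∂x = −n_x/n_z = 0.51662 and ∂z/∂y = −n_y/n_z = 0.78015.
Unit vector along 270° is (sin 270°, cos 270°) = (-1.0000, -0.0000).
Slope in that direction = a·(-1.0000) + b·(-0.0000) = −0.51662.
Apparent dip = arctan|0.51662| = 27.3° (true dip is 43.1°, so apparent ≤ true as expected).

27.3°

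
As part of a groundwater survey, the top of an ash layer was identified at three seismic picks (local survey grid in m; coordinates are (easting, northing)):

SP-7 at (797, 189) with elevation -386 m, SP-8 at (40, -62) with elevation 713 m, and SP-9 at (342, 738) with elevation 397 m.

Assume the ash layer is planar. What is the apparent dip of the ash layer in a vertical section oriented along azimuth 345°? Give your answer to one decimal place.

29.2°

Two edge vectors: SP-7→SP-8 = (-757, -251, 1099), SP-7→SP-9 = (-455, 549, 783).
Normal n = (SP-7→SP-8) × (SP-7→SP-9) = (-799884, 92686, -529798).
So ∂z/∂E = −n_x/n_z = −1.50979 and ∂z/∂N = −n_y/n_z = 0.17495.
Unit vector along 345° is (sin 345°, cos 345°) = (-0.2588, 0.9659).
Slope in that direction = a·(-0.2588) + b·(0.9659) = 0.55975.
Apparent dip = arctan|0.55975| = 29.2° (true dip is 56.7°, so apparent ≤ true as expected).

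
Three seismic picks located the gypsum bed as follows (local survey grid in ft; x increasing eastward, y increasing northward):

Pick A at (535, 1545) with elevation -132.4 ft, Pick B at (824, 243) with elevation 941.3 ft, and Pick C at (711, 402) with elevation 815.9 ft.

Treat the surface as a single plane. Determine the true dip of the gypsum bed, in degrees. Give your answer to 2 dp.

40.17°

Two edge vectors: Pick A→Pick B = (289, -1302, 1073.7), Pick A→Pick C = (176, -1143, 948.3).
Normal n = (Pick A→Pick B) × (Pick A→Pick C) = (-7447.5, -85087.5, -101175).
So ∂z/∂x = −n_x/n_z = −0.07361 and ∂z/∂y = −n_y/n_z = −0.84099.
Gradient magnitude |∇z| = √(a² + b²) = √(0.00542 + 0.70727) = 0.84421.
True dip = arctan(0.84421) = 40.17°, dipping toward N (azimuth ≈ 005°).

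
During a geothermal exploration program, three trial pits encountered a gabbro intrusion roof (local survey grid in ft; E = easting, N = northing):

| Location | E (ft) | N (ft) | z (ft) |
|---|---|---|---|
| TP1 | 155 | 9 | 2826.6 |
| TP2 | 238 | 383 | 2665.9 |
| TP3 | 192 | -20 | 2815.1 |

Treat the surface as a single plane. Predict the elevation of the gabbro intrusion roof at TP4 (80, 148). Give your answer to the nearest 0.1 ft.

2825.3 ft

Let the plane be z = a·E + b·N + c.
TP2−TP1: 83a + 374b = −160.7;  TP3−TP1: 37a − 29b = −11.5.
Solving gives a = −0.55163, b = −0.30726.
Then c = 2826.6 − a·155 − b·9 = 2914.87.
At (80, 148): z = −44.1 − 45.5 + 2914.87 = 2825.3 ft.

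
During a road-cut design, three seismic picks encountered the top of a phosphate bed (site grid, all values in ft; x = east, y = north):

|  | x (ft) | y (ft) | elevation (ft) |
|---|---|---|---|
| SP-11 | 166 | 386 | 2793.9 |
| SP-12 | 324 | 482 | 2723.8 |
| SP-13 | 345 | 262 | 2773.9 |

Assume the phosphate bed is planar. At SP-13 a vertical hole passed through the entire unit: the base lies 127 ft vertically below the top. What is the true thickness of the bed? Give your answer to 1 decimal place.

Two edge vectors: SP-11→SP-12 = (158, 96, -70.1), SP-11→SP-13 = (179, -124, -20).
Normal n = (SP-11→SP-12) × (SP-11→SP-13) = (-10612.4, -9387.9, -36776).
So ∂z/∂x = −n_x/n_z = −0.28857 and ∂z/∂y = −n_y/n_z = −0.25527.
|∇z| = √(a²+b²) = 0.38527, so dip δ = arctan(0.38527) = 21.07°.
True thickness = vertical thickness × cos δ = 127 × cos 21.07° = 118.5 ft.

118.5 ft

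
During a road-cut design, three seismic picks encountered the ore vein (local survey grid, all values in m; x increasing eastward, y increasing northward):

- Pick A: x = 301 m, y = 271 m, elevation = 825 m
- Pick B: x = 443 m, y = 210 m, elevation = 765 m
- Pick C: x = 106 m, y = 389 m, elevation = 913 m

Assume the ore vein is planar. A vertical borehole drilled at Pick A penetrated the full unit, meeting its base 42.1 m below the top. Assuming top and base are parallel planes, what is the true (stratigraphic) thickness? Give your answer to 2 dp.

39.24 m

Let the plane be z = a·x + b·y + c.
Pick B−Pick A: 142a − 61b = −60;  Pick C−Pick A: −195a + 118b = 88.
Solving gives a = −0.35219, b = 0.16375.
|∇z| = √(a²+b²) = 0.38840, so dip δ = arctan(0.38840) = 21.23°.
True thickness = vertical thickness × cos δ = 42.1 × cos 21.23° = 39.24 m.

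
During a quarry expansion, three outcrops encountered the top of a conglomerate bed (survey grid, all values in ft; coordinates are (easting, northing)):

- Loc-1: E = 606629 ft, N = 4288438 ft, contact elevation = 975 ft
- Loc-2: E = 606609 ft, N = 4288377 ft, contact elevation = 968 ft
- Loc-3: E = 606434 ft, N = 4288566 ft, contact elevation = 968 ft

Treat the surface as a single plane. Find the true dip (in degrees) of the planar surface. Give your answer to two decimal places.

Two edge vectors: Loc-1→Loc-2 = (-20, -61, -7), Loc-1→Loc-3 = (-195, 128, -7).
Normal n = (Loc-1→Loc-2) × (Loc-1→Loc-3) = (1323, 1225, -14455).
So ∂z/∂E = −n_x/n_z = 0.09153 and ∂z/∂N = −n_y/n_z = 0.08475.
Gradient magnitude |∇z| = √(a² + b²) = √(0.00838 + 0.00718) = 0.12473.
True dip = arctan(0.12473) = 7.11°, dipping toward SW (azimuth ≈ 227°).

7.11°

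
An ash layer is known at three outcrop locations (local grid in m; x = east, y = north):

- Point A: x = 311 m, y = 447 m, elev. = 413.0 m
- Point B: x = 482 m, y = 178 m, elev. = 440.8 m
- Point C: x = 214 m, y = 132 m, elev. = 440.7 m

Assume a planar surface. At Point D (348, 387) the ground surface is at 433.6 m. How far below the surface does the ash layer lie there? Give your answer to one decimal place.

14.4 m

Let the plane be z = a·x + b·y + c.
Point B−Point A: 171a − 269b = 27.8;  Point C−Point A: −97a − 315b = 27.7.
Solving gives a = 0.01633, b = −0.09297.
Then c = 413 − a·311 − b·447 = 449.48.
At (348, 387): z_contact = 5.68 − 35.98 + 449.48 = 419.18 m.
Depth below ground = 433.6 − 419.18 = 14.4 m.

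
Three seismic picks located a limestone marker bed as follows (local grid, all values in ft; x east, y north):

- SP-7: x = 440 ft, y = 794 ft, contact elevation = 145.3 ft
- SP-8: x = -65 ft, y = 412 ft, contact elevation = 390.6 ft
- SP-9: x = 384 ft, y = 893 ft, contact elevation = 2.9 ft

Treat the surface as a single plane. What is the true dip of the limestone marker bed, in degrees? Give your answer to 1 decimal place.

Let the plane be z = a·x + b·y + c.
SP-8−SP-7: −505a − 382b = 245.3;  SP-9−SP-7: −56a + 99b = −142.4.
Solving gives a = 0.42181, b = −1.19978.
Gradient magnitude |∇z| = √(a² + b²) = √(0.17793 + 1.43948) = 1.27177.
True dip = arctan(1.27177) = 51.8°, dipping toward NNW (azimuth ≈ 341°).

51.8°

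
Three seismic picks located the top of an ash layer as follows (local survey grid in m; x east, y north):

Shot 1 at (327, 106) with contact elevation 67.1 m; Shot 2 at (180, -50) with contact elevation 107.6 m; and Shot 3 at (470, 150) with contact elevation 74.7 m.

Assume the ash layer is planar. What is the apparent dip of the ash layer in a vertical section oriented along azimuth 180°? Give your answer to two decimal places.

23.56°

Let the plane be z = a·x + b·y + c.
Shot 2−Shot 1: −147a − 156b = 40.5;  Shot 3−Shot 1: 143a + 44b = 7.6.
Solving gives a = 0.18735, b = −0.43616.
Unit vector along 180° is (sin 180°, cos 180°) = (0.0000, -1.0000).
Slope in that direction = a·(0.0000) + b·(-1.0000) = 0.43616.
Apparent dip = arctan|0.43616| = 23.56° (true dip is 25.4°, so apparent ≤ true as expected).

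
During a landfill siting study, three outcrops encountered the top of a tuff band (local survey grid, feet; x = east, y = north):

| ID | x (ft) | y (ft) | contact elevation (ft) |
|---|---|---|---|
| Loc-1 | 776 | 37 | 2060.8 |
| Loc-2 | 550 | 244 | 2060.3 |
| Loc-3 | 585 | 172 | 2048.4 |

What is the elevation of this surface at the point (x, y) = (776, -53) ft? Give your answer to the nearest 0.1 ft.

Two edge vectors: Loc-1→Loc-2 = (-226, 207, -0.5), Loc-1→Loc-3 = (-191, 135, -12.4).
Normal n = (Loc-1→Loc-2) × (Loc-1→Loc-3) = (-2499.3, -2706.9, 9027).
So ∂z/∂x = −n_x/n_z = 0.27687 and ∂z/∂y = −n_y/n_z = 0.29987.
Intercept c from Loc-1: 2060.8 − 214.85 − 11.10 = 1834.85.
At (776, -53): z = 214.9 − 15.9 + 1834.85 = 2033.8 ft.

2033.8 ft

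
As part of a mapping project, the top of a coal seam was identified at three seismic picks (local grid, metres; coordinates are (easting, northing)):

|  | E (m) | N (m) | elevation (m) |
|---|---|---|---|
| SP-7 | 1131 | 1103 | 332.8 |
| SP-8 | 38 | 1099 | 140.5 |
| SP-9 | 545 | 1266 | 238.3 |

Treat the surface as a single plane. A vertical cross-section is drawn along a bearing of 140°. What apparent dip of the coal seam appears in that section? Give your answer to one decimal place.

Two edge vectors: SP-7→SP-8 = (-1093, -4, -192.3), SP-7→SP-9 = (-586, 163, -94.5).
Normal n = (SP-7→SP-8) × (SP-7→SP-9) = (31722.9, 9399.3, -180503).
So ∂z/∂E = −n_x/n_z = 0.17575 and ∂z/∂N = −n_y/n_z = 0.05207.
Unit vector along 140° is (sin 140°, cos 140°) = (0.6428, -0.7660).
Slope in that direction = a·(0.6428) + b·(-0.7660) = 0.07308.
Apparent dip = arctan|0.07308| = 4.2° (true dip is 10.4°, so apparent ≤ true as expected).

4.2°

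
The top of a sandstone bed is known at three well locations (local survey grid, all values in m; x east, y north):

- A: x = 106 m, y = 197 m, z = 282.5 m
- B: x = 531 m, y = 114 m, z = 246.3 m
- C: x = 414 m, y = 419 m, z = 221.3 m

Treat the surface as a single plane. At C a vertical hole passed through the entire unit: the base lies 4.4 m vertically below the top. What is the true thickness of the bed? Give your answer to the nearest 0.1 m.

4.3 m

Let the plane be z = a·x + b·y + c.
B−A: 425a − 83b = −36.2;  C−A: 308a + 222b = −61.2.
Solving gives a = −0.10938, b = −0.12393.
|∇z| = √(a²+b²) = 0.16529, so dip δ = arctan(0.16529) = 9.39°.
True thickness = vertical thickness × cos δ = 4.4 × cos 9.39° = 4.3 m.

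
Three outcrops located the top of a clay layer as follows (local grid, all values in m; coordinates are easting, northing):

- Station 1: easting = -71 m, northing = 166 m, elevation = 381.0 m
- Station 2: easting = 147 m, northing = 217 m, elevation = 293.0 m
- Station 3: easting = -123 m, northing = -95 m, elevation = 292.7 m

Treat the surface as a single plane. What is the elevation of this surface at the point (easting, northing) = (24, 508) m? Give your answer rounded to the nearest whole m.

Two edge vectors: Station 1→Station 2 = (218, 51, -88), Station 1→Station 3 = (-52, -261, -88.3).
Normal n = (Station 1→Station 2) × (Station 1→Station 3) = (-27471.3, 23825.4, -54246).
So ∂z/∂easting = −n_x/n_z = −0.50642 and ∂z/∂northing = −n_y/n_z = 0.43921.
Intercept c from Station 1: 381 − 35.96 − 72.91 = 272.14.
At (24, 508): z = −12.2 + 223.1 + 272.14 = 483.1 m.

483 m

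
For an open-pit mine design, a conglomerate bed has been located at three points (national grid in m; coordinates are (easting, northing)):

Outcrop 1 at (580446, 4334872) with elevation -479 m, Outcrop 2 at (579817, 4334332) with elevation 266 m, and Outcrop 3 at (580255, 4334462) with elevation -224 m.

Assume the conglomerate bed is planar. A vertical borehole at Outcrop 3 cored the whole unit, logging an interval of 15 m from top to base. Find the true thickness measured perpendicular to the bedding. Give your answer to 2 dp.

10.14 m

Two edge vectors: Outcrop 1→Outcrop 2 = (-629, -540, 745), Outcrop 1→Outcrop 3 = (-191, -410, 255).
Normal n = (Outcrop 1→Outcrop 2) × (Outcrop 1→Outcrop 3) = (167750, 18100, 154750).
So ∂z/∂E = −n_x/n_z = −1.08401 and ∂z/∂N = −n_y/n_z = −0.11696.
|∇z| = √(a²+b²) = 1.09030, so dip δ = arctan(1.09030) = 47.47°.
True thickness = vertical thickness × cos δ = 15 × cos 47.47° = 10.14 m.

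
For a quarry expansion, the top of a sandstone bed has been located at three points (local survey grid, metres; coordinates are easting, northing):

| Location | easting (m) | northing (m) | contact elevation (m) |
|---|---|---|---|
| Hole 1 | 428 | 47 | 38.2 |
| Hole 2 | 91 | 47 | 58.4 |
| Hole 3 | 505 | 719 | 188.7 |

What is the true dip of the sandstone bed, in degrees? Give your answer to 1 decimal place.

13.4°

Let the plane be z = a·easting + b·northing + c.
Hole 2−Hole 1: −337a + 0b = 20.2;  Hole 3−Hole 1: 77a + 672b = 150.5.
Solving gives a = −0.05994, b = 0.23083.
Gradient magnitude |∇z| = √(a² + b²) = √(0.00359 + 0.05328) = 0.23848.
True dip = arctan(0.23848) = 13.4°, dipping toward SSE (azimuth ≈ 165°).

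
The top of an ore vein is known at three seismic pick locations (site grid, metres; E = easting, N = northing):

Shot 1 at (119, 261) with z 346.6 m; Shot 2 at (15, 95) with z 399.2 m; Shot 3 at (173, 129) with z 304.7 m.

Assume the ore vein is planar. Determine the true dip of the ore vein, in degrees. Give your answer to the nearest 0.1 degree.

Two edge vectors: Shot 1→Shot 2 = (-104, -166, 52.6), Shot 1→Shot 3 = (54, -132, -41.9).
Normal n = (Shot 1→Shot 2) × (Shot 1→Shot 3) = (13898.6, -1517.2, 22692).
So ∂z/∂E = −n_x/n_z = −0.61249 and ∂z/∂N = −n_y/n_z = 0.06686.
Gradient magnitude |∇z| = √(a² + b²) = √(0.37514 + 0.00447) = 0.61613.
True dip = arctan(0.61613) = 31.6°, dipping toward E (azimuth ≈ 096°).

31.6°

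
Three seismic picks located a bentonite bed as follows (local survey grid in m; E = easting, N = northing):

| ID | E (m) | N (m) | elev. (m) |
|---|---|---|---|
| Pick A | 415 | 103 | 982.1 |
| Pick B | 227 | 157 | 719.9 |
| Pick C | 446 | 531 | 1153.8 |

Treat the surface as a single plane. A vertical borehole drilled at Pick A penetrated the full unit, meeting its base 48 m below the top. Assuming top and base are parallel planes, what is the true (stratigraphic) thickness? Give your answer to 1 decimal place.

26.5 m

Two edge vectors: Pick A→Pick B = (-188, 54, -262.2), Pick A→Pick C = (31, 428, 171.7).
Normal n = (Pick A→Pick B) × (Pick A→Pick C) = (121493.4, 24151.4, -82138).
So ∂z/∂E = −n_x/n_z = 1.47914 and ∂z/∂N = −n_y/n_z = 0.29403.
|∇z| = √(a²+b²) = 1.50808, so dip δ = arctan(1.50808) = 56.45°.
True thickness = vertical thickness × cos δ = 48 × cos 56.45° = 26.5 m.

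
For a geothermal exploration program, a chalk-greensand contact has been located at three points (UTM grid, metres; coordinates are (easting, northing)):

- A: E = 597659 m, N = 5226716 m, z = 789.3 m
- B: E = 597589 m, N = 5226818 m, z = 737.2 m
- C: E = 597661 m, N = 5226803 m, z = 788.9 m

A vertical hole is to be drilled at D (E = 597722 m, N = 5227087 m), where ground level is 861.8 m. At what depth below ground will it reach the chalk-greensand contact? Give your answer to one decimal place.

Two edge vectors: A→B = (-70, 102, -52.1), A→C = (2, 87, -0.4).
Normal n = (A→B) × (A→C) = (4491.9, -132.2, -6294).
So ∂z/∂E = −n_x/n_z = 0.713679695 and ∂z/∂N = −n_y/n_z = −0.021004131.
Intercept c from A: 789.3 − 426537.09 + 109782.63 = −315965.17.
At (597722, 5227087): z_contact = 426582.05 − 109790.42 − 315965.17 = 826.47 m.
Depth below ground = 861.8 − 826.47 = 35.3 m.

35.3 m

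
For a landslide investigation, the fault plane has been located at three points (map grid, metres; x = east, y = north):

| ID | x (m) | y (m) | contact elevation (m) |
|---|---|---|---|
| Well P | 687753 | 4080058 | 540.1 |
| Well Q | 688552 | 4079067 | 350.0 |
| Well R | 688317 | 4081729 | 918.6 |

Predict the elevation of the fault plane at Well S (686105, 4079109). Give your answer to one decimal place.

Let the plane be z = a·x + b·y + c.
Well Q−Well P: 799a − 991b = −190.1;  Well R−Well P: 564a + 1671b = 378.5.
Solving gives a = 0.030324600, b = 0.216275838.
Then c = 540.1 − a·687753 − b·4080058 = −902733.70.
At (686105, 4079109): z = 20805.9 + 882212.7 − 902733.70 = 284.9 m.

284.9 m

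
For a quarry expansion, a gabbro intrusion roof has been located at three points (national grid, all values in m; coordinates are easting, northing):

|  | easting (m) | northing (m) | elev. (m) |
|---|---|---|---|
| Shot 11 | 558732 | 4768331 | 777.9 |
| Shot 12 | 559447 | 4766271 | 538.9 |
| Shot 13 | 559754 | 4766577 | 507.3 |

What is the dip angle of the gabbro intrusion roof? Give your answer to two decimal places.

Let the plane be z = a·easting + b·northing + c.
Shot 12−Shot 11: 715a − 2060b = −239;  Shot 13−Shot 11: 1022a − 1754b = −270.6.
Solving gives a = −0.16239, b = 0.05966.
Gradient magnitude |∇z| = √(a² + b²) = √(0.02637 + 0.00356) = 0.17300.
True dip = arctan(0.17300) = 9.82°, dipping toward ESE (azimuth ≈ 110°).

9.82°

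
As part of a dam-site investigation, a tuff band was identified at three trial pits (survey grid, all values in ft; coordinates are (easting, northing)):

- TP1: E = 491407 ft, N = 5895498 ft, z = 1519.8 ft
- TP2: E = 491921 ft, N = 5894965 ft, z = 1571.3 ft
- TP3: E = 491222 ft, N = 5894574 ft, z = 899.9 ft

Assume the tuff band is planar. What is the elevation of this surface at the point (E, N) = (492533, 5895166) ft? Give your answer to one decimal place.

2083.0 ft

Let the plane be z = a·E + b·N + c.
TP2−TP1: 514a − 533b = 51.5;  TP3−TP1: −185a − 924b = −619.9.
Solving gives a = 0.659050879, b = 0.538934618.
Then c = 1519.8 − a·491407 − b·5895498 = −3499630.38.
At (492533, 5895166): z = 324604.3 + 3177109.0 − 3499630.38 = 2083.0 ft.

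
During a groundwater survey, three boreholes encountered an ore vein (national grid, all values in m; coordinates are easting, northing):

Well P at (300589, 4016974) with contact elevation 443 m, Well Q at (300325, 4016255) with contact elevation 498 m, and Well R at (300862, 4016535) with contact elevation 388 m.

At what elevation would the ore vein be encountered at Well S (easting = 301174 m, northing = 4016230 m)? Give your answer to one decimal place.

Two edge vectors: Well P→Well Q = (-264, -719, 55), Well P→Well R = (273, -439, -55).
Normal n = (Well P→Well Q) × (Well P→Well R) = (63690, 495, 312183).
So ∂z/∂easting = −n_x/n_z = −0.204014953 and ∂z/∂northing = −n_y/n_z = −0.001585608.
Intercept c from Well P: 443 + 61324.65 + 6369.35 = 68137.00.
At (301174, 4016230): z = −61444.0 − 6368.2 + 68137.00 = 324.8 m.

324.8 m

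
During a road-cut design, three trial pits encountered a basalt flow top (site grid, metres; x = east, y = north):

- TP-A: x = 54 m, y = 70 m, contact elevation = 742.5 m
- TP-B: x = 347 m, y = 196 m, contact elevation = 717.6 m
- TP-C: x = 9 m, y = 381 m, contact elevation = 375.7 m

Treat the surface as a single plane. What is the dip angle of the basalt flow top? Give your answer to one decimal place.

Two edge vectors: TP-A→TP-B = (293, 126, -24.9), TP-A→TP-C = (-45, 311, -366.8).
Normal n = (TP-A→TP-B) × (TP-A→TP-C) = (-38472.9, 108592.9, 96793).
So ∂z/∂x = −n_x/n_z = 0.39748 and ∂z/∂y = −n_y/n_z = −1.12191.
Gradient magnitude |∇z| = √(a² + b²) = √(0.15799 + 1.25868) = 1.19024.
True dip = arctan(1.19024) = 50.0°, dipping toward NNW (azimuth ≈ 340°).

50.0°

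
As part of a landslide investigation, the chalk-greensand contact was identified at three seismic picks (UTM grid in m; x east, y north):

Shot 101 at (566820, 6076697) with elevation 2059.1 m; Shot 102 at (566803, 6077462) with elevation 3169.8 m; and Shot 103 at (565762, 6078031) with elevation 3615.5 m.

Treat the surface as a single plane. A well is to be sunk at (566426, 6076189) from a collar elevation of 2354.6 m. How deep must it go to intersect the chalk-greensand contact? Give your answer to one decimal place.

1183.0 m

Let the plane be z = a·x + b·y + c.
Shot 102−Shot 101: −17a + 765b = 1110.7;  Shot 103−Shot 101: −1058a + 1334b = 1556.4.
Solving gives a = 0.369938680, b = 1.460116284.
Then c = 2059.1 − a·566820 − b·6076697 = −9080313.79.
At (566426, 6076189): z_contact = 209542.89 + 8871942.51 − 9080313.79 = 1171.61 m.
Depth below ground = 2354.6 − 1171.61 = 1183.0 m.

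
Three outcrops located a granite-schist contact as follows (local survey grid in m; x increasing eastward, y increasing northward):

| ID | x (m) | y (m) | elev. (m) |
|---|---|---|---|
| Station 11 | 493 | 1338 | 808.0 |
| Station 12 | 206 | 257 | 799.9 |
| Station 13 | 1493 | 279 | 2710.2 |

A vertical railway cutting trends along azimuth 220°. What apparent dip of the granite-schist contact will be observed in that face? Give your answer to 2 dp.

Two edge vectors: Station 11→Station 12 = (-287, -1081, -8.1), Station 11→Station 13 = (1000, -1059, 1902.2).
Normal n = (Station 11→Station 12) × (Station 11→Station 13) = (-2064856.1, 537831.4, 1384933).
So ∂z/∂x = −n_x/n_z = 1.49094 and ∂z/∂y = −n_y/n_z = −0.38834.
Unit vector along 220° is (sin 220°, cos 220°) = (-0.6428, -0.7660).
Slope in that direction = a·(-0.6428) + b·(-0.7660) = −0.66087.
Apparent dip = arctan|0.66087| = 33.46° (true dip is 57.0°, so apparent ≤ true as expected).

33.46°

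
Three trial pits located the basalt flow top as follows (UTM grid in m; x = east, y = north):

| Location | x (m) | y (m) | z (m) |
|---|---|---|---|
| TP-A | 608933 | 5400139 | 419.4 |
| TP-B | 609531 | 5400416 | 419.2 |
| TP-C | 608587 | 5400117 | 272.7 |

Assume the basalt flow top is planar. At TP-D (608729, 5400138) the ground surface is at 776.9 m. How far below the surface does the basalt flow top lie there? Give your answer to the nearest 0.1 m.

Two edge vectors: TP-A→TP-B = (598, 277, -0.2), TP-A→TP-C = (-346, -22, -146.7).
Normal n = (TP-A→TP-B) × (TP-A→TP-C) = (-40640.3, 87795.8, 82686).
So ∂z/∂x = −n_x/n_z = 0.491501584 and ∂z/∂y = −n_y/n_z = −1.061797644.
Intercept c from TP-A: 419.4 − 299291.53 + 5733854.87 = 5434982.73.
At (608729, 5400138): z_contact = 299191.27 − 5733853.81 + 5434982.73 = 320.20 m.
Depth below ground = 776.9 − 320.20 = 456.7 m.

456.7 m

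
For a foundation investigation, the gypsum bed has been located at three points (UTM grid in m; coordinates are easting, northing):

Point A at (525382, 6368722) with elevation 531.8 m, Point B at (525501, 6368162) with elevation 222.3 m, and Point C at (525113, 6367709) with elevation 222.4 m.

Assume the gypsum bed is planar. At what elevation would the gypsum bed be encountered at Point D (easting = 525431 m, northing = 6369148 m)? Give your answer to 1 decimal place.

695.1 m

Let the plane be z = a·easting + b·northing + c.
Point B−Point A: 119a − 560b = −309.5;  Point C−Point A: −269a − 1013b = −309.4.
Solving gives a = −0.517205840, b = 0.442772331.
Then c = 531.8 − a·525382 − b·6368722 = −2547631.44.
At (525431, 6369148): z = −271756.0 + 2820082.5 − 2547631.44 = 695.1 m.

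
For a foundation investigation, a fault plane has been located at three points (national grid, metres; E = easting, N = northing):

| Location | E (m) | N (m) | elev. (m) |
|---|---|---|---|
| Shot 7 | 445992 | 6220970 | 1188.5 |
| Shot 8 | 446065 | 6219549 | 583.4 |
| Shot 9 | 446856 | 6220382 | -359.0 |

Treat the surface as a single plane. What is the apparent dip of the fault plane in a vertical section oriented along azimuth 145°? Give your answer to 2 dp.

49.62°

Let the plane be z = a·E + b·N + c.
Shot 8−Shot 7: 73a − 1421b = −605.1;  Shot 9−Shot 7: 864a − 588b = −1547.5.
Solving gives a = −1.55568, b = 0.34591.
Unit vector along 145° is (sin 145°, cos 145°) = (0.5736, -0.8192).
Slope in that direction = a·(0.5736) + b·(-0.8192) = −1.17565.
Apparent dip = arctan|1.17565| = 49.62° (true dip is 57.9°, so apparent ≤ true as expected).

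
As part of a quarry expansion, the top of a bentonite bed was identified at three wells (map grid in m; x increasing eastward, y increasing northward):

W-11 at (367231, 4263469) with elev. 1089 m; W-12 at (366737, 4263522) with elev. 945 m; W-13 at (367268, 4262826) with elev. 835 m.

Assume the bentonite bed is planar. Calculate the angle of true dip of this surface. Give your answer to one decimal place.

28.1°

Let the plane be z = a·x + b·y + c.
W-12−W-11: −494a + 53b = −144;  W-13−W-11: 37a − 643b = −254.
Solving gives a = 0.33595, b = 0.41435.
Gradient magnitude |∇z| = √(a² + b²) = √(0.11286 + 0.17169) = 0.53344.
True dip = arctan(0.53344) = 28.1°, dipping toward SW (azimuth ≈ 219°).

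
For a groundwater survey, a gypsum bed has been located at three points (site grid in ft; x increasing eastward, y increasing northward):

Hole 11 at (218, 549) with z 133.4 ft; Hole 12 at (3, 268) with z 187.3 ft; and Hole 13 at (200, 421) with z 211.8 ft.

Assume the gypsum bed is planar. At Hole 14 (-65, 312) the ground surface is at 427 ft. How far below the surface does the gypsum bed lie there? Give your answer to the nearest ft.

317 ft

Let the plane be z = a·x + b·y + c.
Hole 12−Hole 11: −215a − 281b = 53.9;  Hole 13−Hole 11: −18a − 128b = 78.4.
Solving gives a = 0.67364, b = −0.70723.
Then c = 133.4 − a·218 − b·549 = 374.82.
At (-65, 312): z_contact = −43.8 − 220.7 + 374.82 = 110.4 ft.
Depth below ground = 427 − 110.4 = 317 ft.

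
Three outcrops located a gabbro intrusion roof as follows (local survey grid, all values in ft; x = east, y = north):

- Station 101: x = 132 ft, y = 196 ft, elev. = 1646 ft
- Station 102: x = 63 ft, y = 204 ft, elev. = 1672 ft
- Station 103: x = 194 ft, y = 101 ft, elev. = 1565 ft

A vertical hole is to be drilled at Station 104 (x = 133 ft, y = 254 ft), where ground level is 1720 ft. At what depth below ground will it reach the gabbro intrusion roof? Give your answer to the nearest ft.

Two edge vectors: Station 101→Station 102 = (-69, 8, 26), Station 101→Station 103 = (62, -95, -81).
Normal n = (Station 101→Station 102) × (Station 101→Station 103) = (1822, -3977, 6059).
So ∂z/∂x = −n_x/n_z = −0.30071 and ∂z/∂y = −n_y/n_z = 0.65638.
Intercept c from Station 101: 1646 + 39.69 − 128.65 = 1557.04.
At (133, 254): z_contact = −40.0 + 166.7 + 1557.04 = 1683.8 ft.
Depth below ground = 1720 − 1683.8 = 36 ft.

36 ft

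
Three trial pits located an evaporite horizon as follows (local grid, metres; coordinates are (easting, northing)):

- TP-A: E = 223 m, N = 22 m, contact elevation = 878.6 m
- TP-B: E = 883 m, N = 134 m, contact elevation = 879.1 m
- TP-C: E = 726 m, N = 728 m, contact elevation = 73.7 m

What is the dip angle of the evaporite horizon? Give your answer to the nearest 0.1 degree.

Let the plane be z = a·E + b·N + c.
TP-B−TP-A: 660a + 112b = 0.5;  TP-C−TP-A: 503a + 706b = −804.9.
Solving gives a = 0.22094, b = −1.29750.
Gradient magnitude |∇z| = √(a² + b²) = √(0.04881 + 1.68350) = 1.31617.
True dip = arctan(1.31617) = 52.8°, dipping toward N (azimuth ≈ 350°).

52.8°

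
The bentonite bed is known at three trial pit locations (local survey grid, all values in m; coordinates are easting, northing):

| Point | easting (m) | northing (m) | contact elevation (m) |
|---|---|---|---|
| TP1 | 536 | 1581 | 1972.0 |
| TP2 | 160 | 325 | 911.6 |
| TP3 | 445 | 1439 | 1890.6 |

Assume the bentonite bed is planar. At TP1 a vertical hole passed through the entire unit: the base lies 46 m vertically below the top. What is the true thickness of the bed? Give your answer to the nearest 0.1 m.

27.5 m

Let the plane be z = a·easting + b·northing + c.
TP2−TP1: −376a − 1256b = −1060.4;  TP3−TP1: −91a − 142b = −81.4.
Solving gives a = −0.79368, b = 1.08187.
|∇z| = √(a²+b²) = 1.34178, so dip δ = arctan(1.34178) = 53.30°.
True thickness = vertical thickness × cos δ = 46 × cos 53.30° = 27.5 m.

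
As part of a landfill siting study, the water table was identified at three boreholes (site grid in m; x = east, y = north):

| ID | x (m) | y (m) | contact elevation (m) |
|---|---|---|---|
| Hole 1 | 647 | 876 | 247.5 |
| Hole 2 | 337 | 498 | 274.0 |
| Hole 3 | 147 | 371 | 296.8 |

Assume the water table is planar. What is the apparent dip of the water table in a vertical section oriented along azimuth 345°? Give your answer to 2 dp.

Two edge vectors: Hole 1→Hole 2 = (-310, -378, 26.5), Hole 1→Hole 3 = (-500, -505, 49.3).
Normal n = (Hole 1→Hole 2) × (Hole 1→Hole 3) = (-5252.9, 2033, -32450).
So ∂z/∂x = −n_x/n_z = −0.16188 and ∂z/∂y = −n_y/n_z = 0.06265.
Unit vector along 345° is (sin 345°, cos 345°) = (-0.2588, 0.9659).
Slope in that direction = a·(-0.2588) + b·(0.9659) = 0.10241.
Apparent dip = arctan|0.10241| = 5.85° (true dip is 9.8°, so apparent ≤ true as expected).

5.85°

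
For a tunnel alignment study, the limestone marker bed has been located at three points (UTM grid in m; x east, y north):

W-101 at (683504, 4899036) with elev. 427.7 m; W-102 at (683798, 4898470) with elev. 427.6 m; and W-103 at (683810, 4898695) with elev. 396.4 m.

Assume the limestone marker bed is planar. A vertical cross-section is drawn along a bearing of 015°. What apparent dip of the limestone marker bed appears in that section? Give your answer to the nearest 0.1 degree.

10.4°

Let the plane be z = a·x + b·y + c.
W-102−W-101: 294a − 566b = −0.1;  W-103−W-101: 306a − 341b = −31.3.
Solving gives a = −0.24241, b = −0.12574.
Unit vector along 015° is (sin 15°, cos 15°) = (0.2588, 0.9659).
Slope in that direction = a·(0.2588) + b·(0.9659) = −0.18419.
Apparent dip = arctan|0.18419| = 10.4° (true dip is 15.3°, so apparent ≤ true as expected).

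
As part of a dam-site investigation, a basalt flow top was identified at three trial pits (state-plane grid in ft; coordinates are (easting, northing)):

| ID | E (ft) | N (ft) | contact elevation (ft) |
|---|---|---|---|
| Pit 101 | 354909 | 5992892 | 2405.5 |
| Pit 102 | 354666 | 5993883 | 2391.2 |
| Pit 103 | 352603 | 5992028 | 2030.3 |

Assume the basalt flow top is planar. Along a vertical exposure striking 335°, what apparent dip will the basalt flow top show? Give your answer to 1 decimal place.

Two edge vectors: Pit 101→Pit 102 = (-243, 991, -14.3), Pit 101→Pit 103 = (-2306, -864, -375.2).
Normal n = (Pit 101→Pit 102) × (Pit 101→Pit 103) = (-384178.4, -58197.8, 2495198).
So ∂z/∂E = −n_x/n_z = 0.15397 and ∂z/∂N = −n_y/n_z = 0.02332.
Unit vector along 335° is (sin 335°, cos 335°) = (-0.4226, 0.9063).
Slope in that direction = a·(-0.4226) + b·(0.9063) = −0.04393.
Apparent dip = arctan|0.04393| = 2.5° (true dip is 8.9°, so apparent ≤ true as expected).

2.5°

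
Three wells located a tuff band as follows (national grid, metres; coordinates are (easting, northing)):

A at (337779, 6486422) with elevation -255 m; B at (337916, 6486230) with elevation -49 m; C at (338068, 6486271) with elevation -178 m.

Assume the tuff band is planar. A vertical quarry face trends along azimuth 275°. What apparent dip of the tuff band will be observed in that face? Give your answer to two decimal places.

19.01°

Let the plane be z = a·E + b·N + c.
B−A: 137a − 192b = 206;  C−A: 289a − 151b = 77.
Solving gives a = −0.46901, b = −1.40757.
Unit vector along 275° is (sin 275°, cos 275°) = (-0.9962, 0.0872).
Slope in that direction = a·(-0.9962) + b·(0.0872) = 0.34455.
Apparent dip = arctan|0.34455| = 19.01° (true dip is 56.0°, so apparent ≤ true as expected).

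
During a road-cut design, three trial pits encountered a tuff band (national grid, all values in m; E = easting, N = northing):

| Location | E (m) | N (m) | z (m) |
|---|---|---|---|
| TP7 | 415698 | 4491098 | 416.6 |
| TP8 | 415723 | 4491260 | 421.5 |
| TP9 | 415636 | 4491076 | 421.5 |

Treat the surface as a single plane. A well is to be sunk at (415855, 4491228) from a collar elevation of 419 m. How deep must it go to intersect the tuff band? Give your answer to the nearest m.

Two edge vectors: TP7→TP8 = (25, 162, 4.9), TP7→TP9 = (-62, -22, 4.9).
Normal n = (TP7→TP8) × (TP7→TP9) = (901.6, -426.3, 9494).
So ∂z/∂E = −n_x/n_z = −0.09496524 and ∂z/∂N = −n_y/n_z = 0.04490204.
Intercept c from TP7: 416.6 + 39476.86 − 201659.48 = −161766.02.
At (415855, 4491228): z_contact = −39491.8 + 201665.3 − 161766.02 = 407.5 m.
Depth below ground = 419 − 407.5 = 11 m.

11 m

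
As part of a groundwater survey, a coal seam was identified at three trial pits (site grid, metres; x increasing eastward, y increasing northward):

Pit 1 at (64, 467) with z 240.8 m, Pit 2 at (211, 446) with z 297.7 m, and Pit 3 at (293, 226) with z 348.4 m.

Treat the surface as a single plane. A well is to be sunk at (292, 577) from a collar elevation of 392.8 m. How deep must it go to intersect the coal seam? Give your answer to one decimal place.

Two edge vectors: Pit 1→Pit 2 = (147, -21, 56.9), Pit 1→Pit 3 = (229, -241, 107.6).
Normal n = (Pit 1→Pit 2) × (Pit 1→Pit 3) = (11453.3, -2787.1, -30618).
So ∂z/∂x = −n_x/n_z = 0.37407 and ∂z/∂y = −n_y/n_z = −0.09103.
Intercept c from Pit 1: 240.8 − 23.94 + 42.51 = 259.37.
At (292, 577): z_contact = 109.23 − 52.52 + 259.37 = 316.08 m.
Depth below ground = 392.8 − 316.08 = 76.7 m.

76.7 m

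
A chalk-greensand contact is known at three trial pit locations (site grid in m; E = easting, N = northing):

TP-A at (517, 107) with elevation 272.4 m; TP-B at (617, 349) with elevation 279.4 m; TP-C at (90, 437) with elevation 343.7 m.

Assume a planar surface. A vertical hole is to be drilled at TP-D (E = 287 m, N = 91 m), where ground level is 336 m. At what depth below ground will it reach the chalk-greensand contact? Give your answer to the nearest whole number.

40 m

Let the plane be z = a·E + b·N + c.
TP-B−TP-A: 100a + 242b = 7;  TP-C−TP-A: −427a + 330b = 71.3.
Solving gives a = −0.10962, b = 0.07422.
Then c = 272.4 − a·517 − b·107 = 321.13.
At (287, 91): z_contact = −31.5 + 6.8 + 321.13 = 296.4 m.
Depth below ground = 336 − 296.4 = 40 m.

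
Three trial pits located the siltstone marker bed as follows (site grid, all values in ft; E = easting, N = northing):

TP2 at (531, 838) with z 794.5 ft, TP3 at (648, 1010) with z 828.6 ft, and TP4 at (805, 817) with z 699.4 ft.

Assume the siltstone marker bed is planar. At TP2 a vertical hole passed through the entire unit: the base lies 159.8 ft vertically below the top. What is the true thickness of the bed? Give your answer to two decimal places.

141.80 ft

Two edge vectors: TP2→TP3 = (117, 172, 34.1), TP2→TP4 = (274, -21, -95.1).
Normal n = (TP2→TP3) × (TP2→TP4) = (-15641.1, 20470.1, -49585).
So ∂z/∂E = −n_x/n_z = −0.31544 and ∂z/∂N = −n_y/n_z = 0.41283.
|∇z| = √(a²+b²) = 0.51955, so dip δ = arctan(0.51955) = 27.45°.
True thickness = vertical thickness × cos δ = 159.8 × cos 27.45° = 141.80 ft.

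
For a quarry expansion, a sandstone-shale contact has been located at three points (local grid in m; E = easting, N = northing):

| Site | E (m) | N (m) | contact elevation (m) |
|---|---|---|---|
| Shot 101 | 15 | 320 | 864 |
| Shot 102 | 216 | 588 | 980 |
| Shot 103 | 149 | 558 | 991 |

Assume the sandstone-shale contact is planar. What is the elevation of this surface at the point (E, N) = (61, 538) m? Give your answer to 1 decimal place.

1021.7 m

Two edge vectors: Shot 101→Shot 102 = (201, 268, 116), Shot 101→Shot 103 = (134, 238, 127).
Normal n = (Shot 101→Shot 102) × (Shot 101→Shot 103) = (6428, -9983, 11926).
So ∂z/∂E = −n_x/n_z = −0.53899 and ∂z/∂N = −n_y/n_z = 0.83708.
Intercept c from Shot 101: 864 + 8.08 − 267.87 = 604.22.
At (61, 538): z = −32.9 + 450.3 + 604.22 = 1021.7 m.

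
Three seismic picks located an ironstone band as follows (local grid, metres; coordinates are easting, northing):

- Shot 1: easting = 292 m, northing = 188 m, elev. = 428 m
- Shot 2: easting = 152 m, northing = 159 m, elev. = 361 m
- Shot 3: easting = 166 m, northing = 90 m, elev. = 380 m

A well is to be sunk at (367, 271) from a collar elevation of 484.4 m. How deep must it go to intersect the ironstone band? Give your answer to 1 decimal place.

Let the plane be z = a·easting + b·northing + c.
Shot 2−Shot 1: −140a − 29b = −67;  Shot 3−Shot 1: −126a − 98b = −48.
Solving gives a = 0.51401, b = −0.17107.
Then c = 428 − a·292 − b·188 = 310.07.
At (367, 271): z_contact = 188.64 − 46.36 + 310.07 = 452.35 m.
Depth below ground = 484.4 − 452.35 = 32.0 m.

32.0 m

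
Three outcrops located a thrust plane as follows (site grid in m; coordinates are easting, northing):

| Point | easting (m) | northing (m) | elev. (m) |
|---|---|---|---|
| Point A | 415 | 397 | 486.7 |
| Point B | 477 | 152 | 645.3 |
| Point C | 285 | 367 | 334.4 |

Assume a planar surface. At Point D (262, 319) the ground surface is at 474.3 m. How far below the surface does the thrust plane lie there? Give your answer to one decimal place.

152.7 m

Let the plane be z = a·easting + b·northing + c.
Point B−Point A: 62a − 245b = 158.6;  Point C−Point A: −130a − 30b = −152.3.
Solving gives a = 1.24804, b = −0.33152.
Then c = 486.7 − a·415 − b·397 = 100.37.
At (262, 319): z_contact = 326.99 − 105.75 + 100.37 = 321.61 m.
Depth below ground = 474.3 − 321.61 = 152.7 m.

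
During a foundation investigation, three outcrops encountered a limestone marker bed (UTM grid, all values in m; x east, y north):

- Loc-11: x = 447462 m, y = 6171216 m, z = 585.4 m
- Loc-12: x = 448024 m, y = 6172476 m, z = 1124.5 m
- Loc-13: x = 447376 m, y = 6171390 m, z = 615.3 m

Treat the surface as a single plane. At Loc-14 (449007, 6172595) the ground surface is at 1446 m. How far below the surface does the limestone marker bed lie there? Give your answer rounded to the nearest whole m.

Two edge vectors: Loc-11→Loc-12 = (562, 1260, 539.1), Loc-11→Loc-13 = (-86, 174, 29.9).
Normal n = (Loc-11→Loc-12) × (Loc-11→Loc-13) = (-56129.4, -63166.4, 206148).
So ∂z/∂x = −n_x/n_z = 0.27227720 and ∂z/∂y = −n_y/n_z = 0.30641287.
Intercept c from Loc-11: 585.4 − 121833.70 − 1890940.00 = −2012188.30.
At (449007, 6172595): z_contact = 122254.4 + 1891362.5 − 2012188.30 = 1428.6 m.
Depth below ground = 1446 − 1428.6 = 17 m.

17 m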